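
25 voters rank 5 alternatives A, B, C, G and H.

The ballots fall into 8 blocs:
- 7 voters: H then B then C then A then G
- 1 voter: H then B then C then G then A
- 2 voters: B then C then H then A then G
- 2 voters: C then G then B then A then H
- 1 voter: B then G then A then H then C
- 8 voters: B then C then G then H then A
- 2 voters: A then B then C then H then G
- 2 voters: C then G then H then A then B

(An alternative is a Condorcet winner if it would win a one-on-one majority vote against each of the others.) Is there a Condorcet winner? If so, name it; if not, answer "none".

B

Check each pair by majority over 25 ballots:
A vs B: A is ranked higher on 2+2 = 4 ballots, B on 21. B wins 21–4.
A vs C: C wins 22–3.
A vs G: G wins 14–11.
A–H: H 20–5.
B vs C: 7+1+2+1+8+2 = 21 for B, 4 for C — B by 21–4.
B vs G: B wins 21–4.
B vs H: 2+2+1+8+2 = 15 for B, 10 for H — B by 15–10.
C–G: C 24–1.
C vs H: C, 16–9.
G vs H: G wins 13–12.
Only B has no losses; B is the Condorcet winner.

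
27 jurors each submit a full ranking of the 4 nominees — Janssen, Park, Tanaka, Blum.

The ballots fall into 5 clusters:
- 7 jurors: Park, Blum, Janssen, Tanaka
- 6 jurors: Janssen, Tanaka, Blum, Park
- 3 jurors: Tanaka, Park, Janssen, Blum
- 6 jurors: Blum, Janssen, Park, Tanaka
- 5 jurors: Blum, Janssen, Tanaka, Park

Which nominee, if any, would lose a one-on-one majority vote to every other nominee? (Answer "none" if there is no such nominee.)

Pairwise majorities:
Janssen vs Park: Janssen wins 17–10.
Janssen vs Tanaka: Janssen, 24–3.
Janssen vs Blum: Blum, 18–9.
Park vs Tanaka: 7+6 = 13 for Park, 14 for Tanaka — Tanaka by 14–13.
Park vs Blum: Blum, 17–10.
Tanaka–Blum: Blum 18–9.
Park loses to every other nominee — it is the Condorcet loser.

Park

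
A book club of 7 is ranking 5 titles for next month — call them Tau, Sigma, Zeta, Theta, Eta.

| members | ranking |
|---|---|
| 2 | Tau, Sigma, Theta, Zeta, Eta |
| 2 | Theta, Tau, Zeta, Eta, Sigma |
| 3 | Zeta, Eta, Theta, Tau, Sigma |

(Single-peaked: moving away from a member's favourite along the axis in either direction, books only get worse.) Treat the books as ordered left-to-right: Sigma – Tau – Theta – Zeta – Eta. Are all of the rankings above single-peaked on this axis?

yes

Axis positions: Sigma=1, Tau=2, Theta=3, Zeta=4, Eta=5.
Cluster 1 (peak Tau at position 2): ranking walks positions 2-1-3-4-5, expanding outward from the peak — single-peaked.
Cluster 2 (peak Theta at position 3): ranking walks positions 3-2-4-5-1, expanding outward from the peak — single-peaked.
Cluster 3 (peak Zeta at position 4): ranking walks positions 4-5-3-2-1, expanding outward from the peak — single-peaked.
Every ranking is single-peaked on this axis.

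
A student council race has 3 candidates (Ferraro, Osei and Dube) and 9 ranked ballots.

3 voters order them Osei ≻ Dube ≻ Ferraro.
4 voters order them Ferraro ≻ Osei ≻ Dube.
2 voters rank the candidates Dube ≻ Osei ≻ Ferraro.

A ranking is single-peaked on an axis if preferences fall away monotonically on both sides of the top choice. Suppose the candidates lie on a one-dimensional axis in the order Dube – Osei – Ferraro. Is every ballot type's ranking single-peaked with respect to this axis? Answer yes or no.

Axis positions: Dube=1, Osei=2, Ferraro=3.
Ballot type 1 (peak Osei at position 2): ranking walks positions 2-1-3, expanding outward from the peak — single-peaked.
Ballot type 2 (peak Ferraro at position 3): ranking walks positions 3-2-1, expanding outward from the peak — single-peaked.
Ballot type 3 (peak Dube at position 1): ranking walks positions 1-2-3, expanding outward from the peak — single-peaked.
Every ranking is single-peaked on this axis.

yes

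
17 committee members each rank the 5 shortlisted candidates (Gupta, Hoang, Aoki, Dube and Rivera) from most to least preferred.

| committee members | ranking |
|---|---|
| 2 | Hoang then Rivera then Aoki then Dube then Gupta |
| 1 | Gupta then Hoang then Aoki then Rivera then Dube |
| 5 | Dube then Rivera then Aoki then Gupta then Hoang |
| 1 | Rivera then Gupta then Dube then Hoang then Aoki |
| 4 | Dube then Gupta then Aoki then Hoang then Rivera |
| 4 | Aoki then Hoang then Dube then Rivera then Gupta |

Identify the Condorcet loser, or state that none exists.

none

Head-to-head results (17 committee members):
Gupta vs Hoang: Gupta, 11–6.
Gupta vs Aoki: Gupta preferred on 1+1+4 = 6 ballots; Aoki wins 11–6.
Gupta vs Dube: 1+1 = 2 for Gupta, 15 for Dube — Dube by 15–2.
Gupta vs Rivera: 5 to 12, Rivera.
Hoang vs Aoki: Aoki, 13–4.
Hoang vs Dube: Hoang preferred on 2+1+4 = 7 ballots; Dube wins 10–7.
Hoang vs Rivera: Hoang wins 11–6.
Aoki vs Dube: Dube, 10–7.
Aoki vs Rivera: 1+4+4 = 9 for Aoki, 8 for Rivera — Aoki by 9–8.
Dube vs Rivera: Dube, 13–4.
Each candidate has at least one pairwise win (Gupta beats Hoang; Hoang beats Rivera; Aoki beats Gupta; Dube beats Gupta; Rivera beats Gupta) — no Condorcet loser.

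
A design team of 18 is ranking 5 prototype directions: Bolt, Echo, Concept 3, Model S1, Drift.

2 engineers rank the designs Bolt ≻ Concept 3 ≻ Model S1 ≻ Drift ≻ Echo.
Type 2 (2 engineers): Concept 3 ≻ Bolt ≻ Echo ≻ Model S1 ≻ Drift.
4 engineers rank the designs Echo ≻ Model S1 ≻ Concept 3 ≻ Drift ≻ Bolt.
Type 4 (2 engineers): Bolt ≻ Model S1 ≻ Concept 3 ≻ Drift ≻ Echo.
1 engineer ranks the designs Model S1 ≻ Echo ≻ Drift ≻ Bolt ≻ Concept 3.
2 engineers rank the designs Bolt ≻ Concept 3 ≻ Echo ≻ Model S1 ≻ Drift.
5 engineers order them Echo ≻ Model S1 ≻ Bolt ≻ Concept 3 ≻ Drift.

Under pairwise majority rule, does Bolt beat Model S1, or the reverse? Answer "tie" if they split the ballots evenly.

Model S1

Ballots ranking Bolt above Model S1: 2 + 2 + 2 + 2 = 8.
Ballots ranking Model S1 above Bolt: 18 − 8 = 10.
Model S1 wins the head-to-head 10–8.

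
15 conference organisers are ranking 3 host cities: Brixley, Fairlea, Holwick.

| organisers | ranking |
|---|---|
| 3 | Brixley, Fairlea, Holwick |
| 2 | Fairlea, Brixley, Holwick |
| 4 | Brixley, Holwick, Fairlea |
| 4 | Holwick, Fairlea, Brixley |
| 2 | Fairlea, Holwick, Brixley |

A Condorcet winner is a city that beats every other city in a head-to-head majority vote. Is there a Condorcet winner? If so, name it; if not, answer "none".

Check each pair by majority over 15 ballots:
Brixley vs Fairlea: Fairlea, 8–7.
Brixley vs Holwick: Brixley wins 9–6.
Fairlea–Holwick: Holwick 8–7.
Every city loses at least once (Brixley loses to Fairlea; Fairlea loses to Holwick; Holwick loses to Brixley). The majority relation contains the cycle Brixley beats Holwick beats Fairlea beats Brixley, so there is no Condorcet winner.

none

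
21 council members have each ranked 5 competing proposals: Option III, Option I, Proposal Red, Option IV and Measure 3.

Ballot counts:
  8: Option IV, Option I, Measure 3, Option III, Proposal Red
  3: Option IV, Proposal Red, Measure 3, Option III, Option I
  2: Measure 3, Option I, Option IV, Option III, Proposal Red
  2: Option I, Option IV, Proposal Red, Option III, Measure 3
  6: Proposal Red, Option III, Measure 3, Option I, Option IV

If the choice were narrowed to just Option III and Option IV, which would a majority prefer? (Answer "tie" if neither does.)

Ballots ranking Option III above Option IV: 6.
Ballots ranking Option IV above Option III: 21 − 6 = 15.
Option IV wins the head-to-head 15–6.

Option IV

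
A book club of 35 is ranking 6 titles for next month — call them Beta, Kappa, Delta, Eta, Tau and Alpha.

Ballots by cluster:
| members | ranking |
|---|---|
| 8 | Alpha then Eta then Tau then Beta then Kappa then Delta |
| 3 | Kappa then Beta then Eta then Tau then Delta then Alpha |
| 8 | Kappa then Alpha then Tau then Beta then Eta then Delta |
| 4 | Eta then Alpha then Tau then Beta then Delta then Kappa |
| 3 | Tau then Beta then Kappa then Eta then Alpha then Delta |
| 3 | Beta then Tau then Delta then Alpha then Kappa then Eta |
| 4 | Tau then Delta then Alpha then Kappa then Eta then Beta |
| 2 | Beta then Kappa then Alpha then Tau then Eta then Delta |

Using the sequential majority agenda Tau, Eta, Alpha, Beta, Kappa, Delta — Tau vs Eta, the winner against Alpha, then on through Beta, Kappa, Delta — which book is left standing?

Alpha

Round 1: Tau vs Eta — 20–15, Tau advances.
Round 2: Tau vs Alpha — 13–22, Alpha advances.
Round 3: Alpha vs Beta — 24–11, Alpha advances.
Round 4: Alpha vs Kappa — 19–16, Alpha advances.
Round 5: Alpha vs Delta — 25–10, Alpha advances.
Alpha survives the agenda.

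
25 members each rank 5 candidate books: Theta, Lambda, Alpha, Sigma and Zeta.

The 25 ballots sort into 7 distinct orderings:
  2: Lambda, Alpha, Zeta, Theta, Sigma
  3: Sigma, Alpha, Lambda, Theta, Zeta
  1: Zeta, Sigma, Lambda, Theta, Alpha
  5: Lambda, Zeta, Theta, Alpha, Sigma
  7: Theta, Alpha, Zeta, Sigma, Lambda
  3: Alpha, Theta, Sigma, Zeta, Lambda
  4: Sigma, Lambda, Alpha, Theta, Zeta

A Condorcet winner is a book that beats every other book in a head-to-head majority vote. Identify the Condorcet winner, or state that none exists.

Head-to-head results (25 members):
Theta vs Lambda: 10 to 15, Lambda.
Theta vs Alpha: 1+5+7 = 13 for Theta, 12 for Alpha — Theta by 13–12.
Theta vs Sigma: Theta preferred on 2+5+7+3 = 17 ballots; Theta wins 17–8.
Theta vs Zeta: 3+7+3+4 = 17 for Theta, 8 for Zeta — Theta by 17–8.
Lambda vs Alpha: 2+1+5+4 = 12 for Lambda, 13 for Alpha — Alpha by 13–12.
Lambda vs Sigma: Lambda preferred on 2+5 = 7 ballots; Sigma wins 18–7.
Lambda vs Zeta: Lambda is ranked higher on 2+3+5+4 = 14 ballots, Zeta on 11. Lambda wins 14–11.
Alpha vs Sigma: 17 to 8, Alpha.
Alpha vs Zeta: 19 to 6, Alpha.
Sigma vs Zeta: 3+3+4 = 10 for Sigma, 15 for Zeta — Zeta by 15–10.
Every book loses at least once (Theta loses to Lambda; Lambda loses to Alpha; Alpha loses to Theta; Sigma loses to Theta; Zeta loses to Theta). The majority relation contains the cycle Theta → Alpha → Lambda → Theta, so there is no Condorcet winner.

none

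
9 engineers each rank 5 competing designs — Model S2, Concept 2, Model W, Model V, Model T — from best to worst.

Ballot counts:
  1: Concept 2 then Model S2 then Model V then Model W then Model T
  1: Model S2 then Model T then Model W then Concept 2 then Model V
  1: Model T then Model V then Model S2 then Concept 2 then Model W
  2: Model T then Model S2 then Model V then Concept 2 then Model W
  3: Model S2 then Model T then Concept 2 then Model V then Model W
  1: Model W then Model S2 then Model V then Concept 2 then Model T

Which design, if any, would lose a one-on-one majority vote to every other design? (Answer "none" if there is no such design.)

Model W

Head-to-head results (9 engineers):
Model S2 vs Concept 2: Model S2 is ranked higher on 1+1+2+3+1 = 8 ballots, Concept 2 on 1. Model S2 wins 8–1.
Model S2–Model W: Model S2 8–1.
Model S2 vs Model V: Model S2 wins 8–1.
Model S2 vs Model T: Model S2 wins 6–3.
Concept 2–Model W: Concept 2 7–2.
Concept 2 vs Model V: Concept 2, 5–4.
Concept 2 vs Model T: Model T wins 7–2.
Model W–Model V: Model V 7–2.
Model W vs Model T: 1+1 = 2 for Model W, 7 for Model T — Model T by 7–2.
Model V vs Model T: 2 to 7, Model T.
Only Model W has no wins; Model W is the Condorcet loser.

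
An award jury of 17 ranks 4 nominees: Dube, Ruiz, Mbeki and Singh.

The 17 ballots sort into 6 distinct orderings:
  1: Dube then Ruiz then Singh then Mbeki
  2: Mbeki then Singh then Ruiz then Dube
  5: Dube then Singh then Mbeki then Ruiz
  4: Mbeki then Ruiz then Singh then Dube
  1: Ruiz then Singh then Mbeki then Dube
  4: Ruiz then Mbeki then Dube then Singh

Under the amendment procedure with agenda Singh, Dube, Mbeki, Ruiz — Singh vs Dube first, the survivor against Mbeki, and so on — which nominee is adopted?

Round 1: Singh vs Dube — 7–10, Dube advances.
Round 2: Dube vs Mbeki — 6–11, Mbeki advances.
Round 3: Mbeki vs Ruiz — 11–6, Mbeki advances.
The agenda winner is Mbeki.

Mbeki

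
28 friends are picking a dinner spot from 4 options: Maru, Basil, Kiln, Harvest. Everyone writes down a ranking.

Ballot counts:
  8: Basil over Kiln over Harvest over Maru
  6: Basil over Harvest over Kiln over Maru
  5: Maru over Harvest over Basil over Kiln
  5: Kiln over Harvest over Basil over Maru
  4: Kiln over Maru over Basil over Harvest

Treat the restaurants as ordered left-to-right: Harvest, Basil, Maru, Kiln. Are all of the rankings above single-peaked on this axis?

no

Axis positions: Harvest=1, Basil=2, Maru=3, Kiln=4.
Bloc 1: ranking walks positions 2-4-1-3; Kiln is ranked above Maru even though Maru lies between Kiln and the peak Basil on the axis — preferences dip and rise again. Not single-peaked.
Bloc 2: ranking walks positions 2-1-4-3; Kiln is ranked above Maru even though Maru lies between Kiln and the peak Basil on the axis — preferences dip and rise again. Not single-peaked.
Bloc 3: ranking walks positions 3-1-2-4; Harvest is ranked above Basil even though Basil lies between Harvest and the peak Maru on the axis — preferences dip and rise again. Not single-peaked.
Bloc 4: ranking walks positions 4-1-2-3; Harvest is ranked above Maru even though Maru lies between Harvest and the peak Kiln on the axis — preferences dip and rise again. Not single-peaked.
Bloc 5 (peak Kiln at position 4): ranking walks positions 4-3-2-1, expanding outward from the peak — single-peaked.
Bloc 1 violates single-peakedness, so the profile is not single-peaked on this axis.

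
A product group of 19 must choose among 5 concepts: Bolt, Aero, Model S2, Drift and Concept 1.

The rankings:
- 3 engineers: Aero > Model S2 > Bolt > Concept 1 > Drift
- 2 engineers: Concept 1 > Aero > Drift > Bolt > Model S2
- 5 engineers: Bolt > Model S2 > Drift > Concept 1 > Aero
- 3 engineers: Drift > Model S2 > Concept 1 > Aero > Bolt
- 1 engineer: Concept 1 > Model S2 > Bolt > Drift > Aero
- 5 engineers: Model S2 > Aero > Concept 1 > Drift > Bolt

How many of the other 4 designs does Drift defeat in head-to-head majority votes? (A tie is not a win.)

Drift against each rival (19 engineers):
Drift vs Bolt: Drift, 10–9.
Drift vs Aero: Aero, 10–9.
Drift vs Model S2: Model S2, 14–5.
Drift vs Concept 1: 5+3 = 8 for Drift, 11 for Concept 1 — Concept 1 by 11–8.
Drift beats Bolt; loses to Aero, Model S2, Concept 1 — 1 pairwise win.

1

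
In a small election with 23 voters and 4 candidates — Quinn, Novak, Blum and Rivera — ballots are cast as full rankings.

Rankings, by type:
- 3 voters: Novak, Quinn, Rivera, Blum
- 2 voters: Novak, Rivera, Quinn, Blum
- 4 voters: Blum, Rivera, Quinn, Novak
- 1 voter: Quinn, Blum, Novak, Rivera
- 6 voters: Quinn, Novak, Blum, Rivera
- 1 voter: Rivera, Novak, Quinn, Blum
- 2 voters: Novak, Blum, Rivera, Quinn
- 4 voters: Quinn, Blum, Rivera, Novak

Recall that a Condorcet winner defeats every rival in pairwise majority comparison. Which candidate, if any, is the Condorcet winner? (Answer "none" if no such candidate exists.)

Quinn

Head-to-head results (23 voters):
Quinn vs Novak: Quinn is ranked higher on 4+1+6+4 = 15 ballots, Novak on 8. Quinn wins 15–8.
Quinn vs Blum: 3+2+1+6+1+4 = 17 for Quinn, 6 for Blum — Quinn by 17–6.
Quinn vs Rivera: 14 to 9, Quinn.
Novak vs Blum: Novak preferred on 3+2+6+1+2 = 14 ballots; Novak wins 14–9.
Novak vs Rivera: Novak is ranked higher on 3+2+1+6+2 = 14 ballots, Rivera on 9. Novak wins 14–9.
Blum vs Rivera: Blum preferred on 4+1+6+2+4 = 17 ballots; Blum wins 17–6.
Only Quinn has no losses; Quinn is the Condorcet winner.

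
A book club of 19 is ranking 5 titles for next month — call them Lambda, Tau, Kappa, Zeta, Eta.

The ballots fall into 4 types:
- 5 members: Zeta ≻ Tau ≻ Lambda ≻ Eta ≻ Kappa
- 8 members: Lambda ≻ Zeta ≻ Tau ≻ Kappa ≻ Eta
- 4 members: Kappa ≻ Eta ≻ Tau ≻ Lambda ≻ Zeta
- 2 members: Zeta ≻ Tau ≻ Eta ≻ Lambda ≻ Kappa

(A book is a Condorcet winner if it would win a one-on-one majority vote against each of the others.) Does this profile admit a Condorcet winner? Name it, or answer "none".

Head-to-head results (19 members):
Lambda vs Tau: 8 for Lambda, 11 for Tau — Tau by 11–8.
Lambda vs Kappa: Lambda is ranked higher on 5+8+2 = 15 ballots, Kappa on 4. Lambda wins 15–4.
Lambda vs Zeta: Lambda is ranked higher on 8+4 = 12 ballots, Zeta on 7. Lambda wins 12–7.
Lambda–Eta: Lambda 13–6.
Tau vs Kappa: 5+8+2 = 15 for Tau, 4 for Kappa — Tau by 15–4.
Tau vs Zeta: 4 for Tau, 15 for Zeta — Zeta by 15–4.
Tau–Eta: Tau 15–4.
Kappa–Zeta: Zeta 15–4.
Kappa vs Eta: Kappa wins 12–7.
Zeta–Eta: Zeta 15–4.
Every book loses at least once (Lambda loses to Tau; Tau loses to Zeta; Kappa loses to Lambda; Zeta loses to Lambda; Eta loses to Lambda). The majority relation contains the cycle Lambda beats Zeta beats Tau beats Lambda, so there is no Condorcet winner.

none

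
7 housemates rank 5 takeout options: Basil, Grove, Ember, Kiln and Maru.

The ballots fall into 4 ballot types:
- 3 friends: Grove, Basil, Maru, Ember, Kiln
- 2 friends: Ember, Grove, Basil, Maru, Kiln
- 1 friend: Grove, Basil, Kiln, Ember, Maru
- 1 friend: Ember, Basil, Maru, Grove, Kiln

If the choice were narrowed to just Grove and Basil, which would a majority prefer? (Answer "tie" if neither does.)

Ballots ranking Grove above Basil: 3 + 2 + 1 = 6.
Ballots ranking Basil above Grove: 7 − 6 = 1.
Grove wins the head-to-head 6–1.

Grove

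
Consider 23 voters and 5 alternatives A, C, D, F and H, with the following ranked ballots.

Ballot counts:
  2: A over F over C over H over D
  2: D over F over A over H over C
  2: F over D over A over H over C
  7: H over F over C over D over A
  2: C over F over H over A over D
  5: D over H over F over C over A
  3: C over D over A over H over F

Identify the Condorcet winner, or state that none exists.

Pairwise majorities:
A vs C: A is ranked higher on 2+2+2 = 6 ballots, C on 17. C wins 17–6.
A vs D: 2+2 = 4 for A, 19 for D — D by 19–4.
A vs F: A is ranked higher on 2+3 = 5 ballots, F on 18. F wins 18–5.
A vs H: A preferred on 2+2+2+3 = 9 ballots; H wins 14–9.
C vs D: C is ranked higher on 2+7+2+3 = 14 ballots, D on 9. C wins 14–9.
C vs F: C is ranked higher on 2+3 = 5 ballots, F on 18. F wins 18–5.
C vs H: 7 to 16, H.
D vs F: D preferred on 2+5+3 = 10 ballots; F wins 13–10.
D vs H: D is ranked higher on 2+2+5+3 = 12 ballots, H on 11. D wins 12–11.
F vs H: F is ranked higher on 2+2+2+2 = 8 ballots, H on 15. H wins 15–8.
Each alternative drops at least one matchup (A loses to C; C loses to F; D loses to C; F loses to H; H loses to D); the cycle C beats D beats H beats C rules out a Condorcet winner.

none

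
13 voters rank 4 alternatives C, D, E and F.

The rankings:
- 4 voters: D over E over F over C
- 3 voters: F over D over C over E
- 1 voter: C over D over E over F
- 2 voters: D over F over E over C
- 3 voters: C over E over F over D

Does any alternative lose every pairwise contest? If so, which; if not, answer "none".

none

Head-to-head results (13 voters):
C vs D: 1+3 = 4 for C, 9 for D — D by 9–4.
C–E: C 7–6.
C–F: F 9–4.
D vs E: 10 to 3, D.
D–F: D 7–6.
E vs F: E, 8–5.
No alternative is winless: C beats E; D beats C; E beats F; F beats C. There is no Condorcet loser.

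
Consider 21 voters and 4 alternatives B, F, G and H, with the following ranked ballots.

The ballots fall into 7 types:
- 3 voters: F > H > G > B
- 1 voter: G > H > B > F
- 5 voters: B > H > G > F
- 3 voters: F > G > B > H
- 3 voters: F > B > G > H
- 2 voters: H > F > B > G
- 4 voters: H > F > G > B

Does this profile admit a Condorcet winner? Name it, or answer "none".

Head-to-head results (21 voters):
B vs F: F, 15–6.
B vs G: B preferred on 5+3+2 = 10 ballots; G wins 11–10.
B–H: B 11–10.
F vs G: F is ranked higher on 3+3+3+2+4 = 15 ballots, G on 6. F wins 15–6.
F vs H: 3+3+3 = 9 for F, 12 for H — H by 12–9.
G vs H: H, 14–7.
No alternative is unbeaten: B loses to F; F loses to H; G loses to F; H loses to B. In particular B beats H beats F beats B is a majority cycle — no Condorcet winner exists.

none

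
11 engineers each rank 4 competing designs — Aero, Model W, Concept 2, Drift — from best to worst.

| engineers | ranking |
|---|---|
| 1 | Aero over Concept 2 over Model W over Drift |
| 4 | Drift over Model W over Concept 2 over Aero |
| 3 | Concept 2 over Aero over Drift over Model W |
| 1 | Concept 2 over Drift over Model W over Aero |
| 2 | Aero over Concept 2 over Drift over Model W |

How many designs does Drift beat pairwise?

Drift against each rival (11 engineers):
Drift vs Aero: Aero wins 6–5.
Drift vs Model W: Drift is ranked higher on 4+3+1+2 = 10 ballots, Model W on 1. Drift wins 10–1.
Drift vs Concept 2: Concept 2, 7–4.
Drift beats Model W; loses to Aero, Concept 2 — 1 pairwise win.

1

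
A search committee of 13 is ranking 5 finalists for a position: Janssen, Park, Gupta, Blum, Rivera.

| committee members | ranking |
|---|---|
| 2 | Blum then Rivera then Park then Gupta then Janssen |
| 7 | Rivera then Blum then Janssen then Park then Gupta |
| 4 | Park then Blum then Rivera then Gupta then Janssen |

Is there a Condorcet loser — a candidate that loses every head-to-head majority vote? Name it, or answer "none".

Head-to-head results (13 committee members):
Janssen vs Park: Janssen wins 7–6.
Janssen vs Gupta: 7 for Janssen, 6 for Gupta — Janssen by 7–6.
Janssen–Blum: Blum 13–0.
Janssen vs Rivera: Janssen is ranked higher on 0 ballots, Rivera on 13. Rivera wins 13–0.
Park vs Gupta: Park preferred on 2+7+4 = 13 ballots; Park wins 13–0.
Park vs Blum: Park is ranked higher on 4 ballots, Blum on 9. Blum wins 9–4.
Park–Rivera: Rivera 9–4.
Gupta vs Blum: 0 for Gupta, 13 for Blum — Blum by 13–0.
Gupta vs Rivera: 0 for Gupta, 13 for Rivera — Rivera by 13–0.
Blum vs Rivera: Rivera wins 7–6.
Gupta loses to every other candidate — it is the Condorcet loser.

Gupta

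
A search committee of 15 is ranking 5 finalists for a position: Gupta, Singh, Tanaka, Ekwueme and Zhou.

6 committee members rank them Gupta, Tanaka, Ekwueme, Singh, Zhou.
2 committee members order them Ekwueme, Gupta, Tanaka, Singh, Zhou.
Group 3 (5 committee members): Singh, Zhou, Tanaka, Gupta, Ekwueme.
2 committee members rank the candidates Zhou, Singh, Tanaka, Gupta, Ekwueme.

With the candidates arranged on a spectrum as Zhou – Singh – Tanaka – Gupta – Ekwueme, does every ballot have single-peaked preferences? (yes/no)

Axis positions: Zhou=1, Singh=2, Tanaka=3, Gupta=4, Ekwueme=5.
Group 1 (peak Gupta at position 4): ranking walks positions 4-3-5-2-1, expanding outward from the peak — single-peaked.
Group 2 (peak Ekwueme at position 5): ranking walks positions 5-4-3-2-1, expanding outward from the peak — single-peaked.
Group 3 (peak Singh at position 2): ranking walks positions 2-1-3-4-5, expanding outward from the peak — single-peaked.
Group 4 (peak Zhou at position 1): ranking walks positions 1-2-3-4-5, expanding outward from the peak — single-peaked.
Every ranking is single-peaked on this axis.

yes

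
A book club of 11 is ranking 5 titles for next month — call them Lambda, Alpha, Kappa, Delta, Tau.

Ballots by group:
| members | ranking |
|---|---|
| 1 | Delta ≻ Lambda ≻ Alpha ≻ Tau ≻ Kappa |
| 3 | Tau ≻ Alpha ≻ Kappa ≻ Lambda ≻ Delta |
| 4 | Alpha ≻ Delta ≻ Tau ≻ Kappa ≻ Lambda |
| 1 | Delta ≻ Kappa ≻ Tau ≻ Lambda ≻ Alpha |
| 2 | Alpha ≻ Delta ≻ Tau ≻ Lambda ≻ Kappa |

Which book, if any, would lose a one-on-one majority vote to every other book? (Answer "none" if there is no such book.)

Lambda

Head-to-head results (11 members):
Lambda vs Alpha: Alpha, 9–2.
Lambda vs Kappa: Kappa wins 8–3.
Lambda vs Delta: Delta wins 8–3.
Lambda vs Tau: Tau wins 10–1.
Alpha–Kappa: Alpha 10–1.
Alpha vs Delta: 9 to 2, Alpha.
Alpha–Tau: Alpha 7–4.
Kappa vs Delta: Delta, 8–3.
Kappa vs Tau: Tau wins 10–1.
Delta–Tau: Delta 8–3.
Only Lambda has no wins; Lambda is the Condorcet loser.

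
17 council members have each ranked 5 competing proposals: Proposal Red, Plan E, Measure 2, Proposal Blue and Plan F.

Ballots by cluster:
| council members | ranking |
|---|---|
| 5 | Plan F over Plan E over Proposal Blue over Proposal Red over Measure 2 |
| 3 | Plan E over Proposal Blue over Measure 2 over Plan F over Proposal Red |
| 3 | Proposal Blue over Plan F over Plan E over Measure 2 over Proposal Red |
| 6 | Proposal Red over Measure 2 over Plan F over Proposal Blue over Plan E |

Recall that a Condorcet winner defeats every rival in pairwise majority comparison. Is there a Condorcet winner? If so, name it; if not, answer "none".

none

Pairwise majorities:
Proposal Red vs Plan E: Proposal Red preferred on 6 ballots; Plan E wins 11–6.
Proposal Red vs Measure 2: 11 to 6, Proposal Red.
Proposal Red vs Proposal Blue: Proposal Red preferred on 6 ballots; Proposal Blue wins 11–6.
Proposal Red vs Plan F: 6 to 11, Plan F.
Plan E vs Measure 2: Plan E is ranked higher on 5+3+3 = 11 ballots, Measure 2 on 6. Plan E wins 11–6.
Plan E vs Proposal Blue: Plan E preferred on 5+3 = 8 ballots; Proposal Blue wins 9–8.
Plan E vs Plan F: 3 for Plan E, 14 for Plan F — Plan F by 14–3.
Measure 2 vs Proposal Blue: 6 to 11, Proposal Blue.
Measure 2 vs Plan F: 9 to 8, Measure 2.
Proposal Blue vs Plan F: Proposal Blue is ranked higher on 3+3 = 6 ballots, Plan F on 11. Plan F wins 11–6.
Every option loses at least once (Proposal Red loses to Plan E; Plan E loses to Proposal Blue; Measure 2 loses to Proposal Red; Proposal Blue loses to Plan F; Plan F loses to Measure 2). The majority relation contains the cycle Proposal Red > Measure 2 > Plan F > Proposal Red, so there is no Condorcet winner.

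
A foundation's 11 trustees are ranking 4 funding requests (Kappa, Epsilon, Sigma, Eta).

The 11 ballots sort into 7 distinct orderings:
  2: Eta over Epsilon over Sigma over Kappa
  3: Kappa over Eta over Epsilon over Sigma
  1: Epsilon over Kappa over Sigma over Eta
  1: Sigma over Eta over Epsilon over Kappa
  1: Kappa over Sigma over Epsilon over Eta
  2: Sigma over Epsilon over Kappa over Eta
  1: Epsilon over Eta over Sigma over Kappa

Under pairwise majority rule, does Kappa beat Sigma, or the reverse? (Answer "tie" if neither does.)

Ballots ranking Kappa above Sigma: 3 + 1 + 1 = 5.
Ballots ranking Sigma above Kappa: 11 − 5 = 6.
Sigma wins the head-to-head 6–5.

Sigma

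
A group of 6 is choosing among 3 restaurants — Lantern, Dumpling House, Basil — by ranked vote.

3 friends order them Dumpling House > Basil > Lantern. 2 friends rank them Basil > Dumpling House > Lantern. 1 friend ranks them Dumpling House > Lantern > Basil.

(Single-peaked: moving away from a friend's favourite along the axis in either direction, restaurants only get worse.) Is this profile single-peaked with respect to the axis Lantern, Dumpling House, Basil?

Axis positions: Lantern=1, Dumpling House=2, Basil=3.
Bloc 1 (peak Dumpling House at position 2): ranking walks positions 2-3-1, expanding outward from the peak — single-peaked.
Bloc 2 (peak Basil at position 3): ranking walks positions 3-2-1, expanding outward from the peak — single-peaked.
Bloc 3 (peak Dumpling House at position 2): ranking walks positions 2-1-3, expanding outward from the peak — single-peaked.
Every ranking is single-peaked on this axis.

yes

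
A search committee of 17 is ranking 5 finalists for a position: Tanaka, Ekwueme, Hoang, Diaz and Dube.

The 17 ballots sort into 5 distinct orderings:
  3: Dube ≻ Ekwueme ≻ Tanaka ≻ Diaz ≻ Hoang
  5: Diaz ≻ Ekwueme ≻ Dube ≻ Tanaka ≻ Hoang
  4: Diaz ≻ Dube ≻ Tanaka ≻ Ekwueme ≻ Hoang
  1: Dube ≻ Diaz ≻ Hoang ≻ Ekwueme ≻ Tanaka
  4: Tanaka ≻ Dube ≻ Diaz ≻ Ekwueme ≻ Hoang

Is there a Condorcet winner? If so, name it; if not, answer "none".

Diaz

Check each pair by majority over 17 ballots:
Tanaka vs Ekwueme: Ekwueme, 9–8.
Tanaka vs Hoang: Tanaka, 16–1.
Tanaka vs Diaz: 3+4 = 7 for Tanaka, 10 for Diaz — Diaz by 10–7.
Tanaka vs Dube: 4 to 13, Dube.
Ekwueme–Hoang: Ekwueme 16–1.
Ekwueme vs Diaz: Ekwueme preferred on 3 ballots; Diaz wins 14–3.
Ekwueme vs Dube: Dube, 12–5.
Hoang–Diaz: Diaz 17–0.
Hoang vs Dube: Dube, 17–0.
Diaz vs Dube: Diaz, 9–8.
Diaz defeats every rival head-to-head and is the Condorcet winner.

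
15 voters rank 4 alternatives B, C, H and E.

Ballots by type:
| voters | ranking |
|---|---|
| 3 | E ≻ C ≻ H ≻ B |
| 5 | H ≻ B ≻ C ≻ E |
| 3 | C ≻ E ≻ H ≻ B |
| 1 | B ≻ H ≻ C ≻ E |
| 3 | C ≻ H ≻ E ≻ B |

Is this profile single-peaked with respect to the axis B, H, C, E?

yes

Axis positions: B=1, H=2, C=3, E=4.
Type 1 (peak E at position 4): ranking walks positions 4-3-2-1, expanding outward from the peak — single-peaked.
Type 2 (peak H at position 2): ranking walks positions 2-1-3-4, expanding outward from the peak — single-peaked.
Type 3 (peak C at position 3): ranking walks positions 3-4-2-1, expanding outward from the peak — single-peaked.
Type 4 (peak B at position 1): ranking walks positions 1-2-3-4, expanding outward from the peak — single-peaked.
Type 5 (peak C at position 3): ranking walks positions 3-2-4-1, expanding outward from the peak — single-peaked.
Every ranking is single-peaked on this axis.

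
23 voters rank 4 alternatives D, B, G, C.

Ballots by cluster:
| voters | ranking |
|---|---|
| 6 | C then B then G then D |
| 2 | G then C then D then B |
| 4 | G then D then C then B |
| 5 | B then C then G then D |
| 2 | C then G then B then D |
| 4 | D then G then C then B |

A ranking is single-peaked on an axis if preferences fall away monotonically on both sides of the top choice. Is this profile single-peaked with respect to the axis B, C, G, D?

Axis positions: B=1, C=2, G=3, D=4.
Cluster 1 (peak C at position 2): ranking walks positions 2-1-3-4, expanding outward from the peak — single-peaked.
Cluster 2 (peak G at position 3): ranking walks positions 3-2-4-1, expanding outward from the peak — single-peaked.
Cluster 3 (peak G at position 3): ranking walks positions 3-4-2-1, expanding outward from the peak — single-peaked.
Cluster 4 (peak B at position 1): ranking walks positions 1-2-3-4, expanding outward from the peak — single-peaked.
Cluster 5 (peak C at position 2): ranking walks positions 2-3-1-4, expanding outward from the peak — single-peaked.
Cluster 6 (peak D at position 4): ranking walks positions 4-3-2-1, expanding outward from the peak — single-peaked.
Every ranking is single-peaked on this axis.

yes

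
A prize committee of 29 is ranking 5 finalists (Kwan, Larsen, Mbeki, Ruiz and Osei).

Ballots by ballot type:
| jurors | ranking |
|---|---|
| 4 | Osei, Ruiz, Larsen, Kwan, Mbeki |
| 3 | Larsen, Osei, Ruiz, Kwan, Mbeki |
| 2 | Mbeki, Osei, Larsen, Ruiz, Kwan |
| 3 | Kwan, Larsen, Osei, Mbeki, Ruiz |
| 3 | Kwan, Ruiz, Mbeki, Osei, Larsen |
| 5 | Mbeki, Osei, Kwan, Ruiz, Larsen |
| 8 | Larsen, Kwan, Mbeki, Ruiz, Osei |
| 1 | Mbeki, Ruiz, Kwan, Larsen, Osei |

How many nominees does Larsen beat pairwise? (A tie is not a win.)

Larsen against each rival (29 jurors):
Larsen vs Kwan: 17 to 12, Larsen.
Larsen vs Mbeki: Larsen wins 18–11.
Larsen vs Ruiz: Larsen preferred on 3+2+3+8 = 16 ballots; Larsen wins 16–13.
Larsen vs Osei: 15 to 14, Larsen.
Larsen beats Kwan, Mbeki, Ruiz, Osei — 4 pairwise wins.

4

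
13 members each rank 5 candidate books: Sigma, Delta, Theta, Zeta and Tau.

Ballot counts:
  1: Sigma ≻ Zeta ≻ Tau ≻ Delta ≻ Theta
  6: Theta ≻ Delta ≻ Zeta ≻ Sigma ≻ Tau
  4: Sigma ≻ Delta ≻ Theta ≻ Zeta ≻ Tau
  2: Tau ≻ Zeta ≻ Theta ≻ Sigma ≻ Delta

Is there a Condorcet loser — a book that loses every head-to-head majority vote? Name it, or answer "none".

Head-to-head results (13 members):
Sigma vs Delta: Sigma is ranked higher on 1+4+2 = 7 ballots, Delta on 6. Sigma wins 7–6.
Sigma–Theta: Theta 8–5.
Sigma vs Zeta: Zeta, 8–5.
Sigma vs Tau: Sigma is ranked higher on 1+6+4 = 11 ballots, Tau on 2. Sigma wins 11–2.
Delta–Theta: Theta 8–5.
Delta–Zeta: Delta 10–3.
Delta vs Tau: Delta, 10–3.
Theta vs Zeta: 6+4 = 10 for Theta, 3 for Zeta — Theta by 10–3.
Theta vs Tau: Theta wins 10–3.
Zeta vs Tau: Zeta wins 11–2.
Tau loses to every other book — it is the Condorcet loser.

Tau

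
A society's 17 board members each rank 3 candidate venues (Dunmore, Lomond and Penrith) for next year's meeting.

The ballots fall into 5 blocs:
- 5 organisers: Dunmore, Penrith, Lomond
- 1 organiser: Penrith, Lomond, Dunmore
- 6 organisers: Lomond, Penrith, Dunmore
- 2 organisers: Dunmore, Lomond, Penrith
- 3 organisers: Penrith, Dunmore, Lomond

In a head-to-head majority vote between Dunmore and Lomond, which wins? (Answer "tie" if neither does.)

Ballots ranking Dunmore above Lomond: 5 + 2 + 3 = 10.
Ballots ranking Lomond above Dunmore: 17 − 10 = 7.
Dunmore wins the head-to-head 10–7.

Dunmore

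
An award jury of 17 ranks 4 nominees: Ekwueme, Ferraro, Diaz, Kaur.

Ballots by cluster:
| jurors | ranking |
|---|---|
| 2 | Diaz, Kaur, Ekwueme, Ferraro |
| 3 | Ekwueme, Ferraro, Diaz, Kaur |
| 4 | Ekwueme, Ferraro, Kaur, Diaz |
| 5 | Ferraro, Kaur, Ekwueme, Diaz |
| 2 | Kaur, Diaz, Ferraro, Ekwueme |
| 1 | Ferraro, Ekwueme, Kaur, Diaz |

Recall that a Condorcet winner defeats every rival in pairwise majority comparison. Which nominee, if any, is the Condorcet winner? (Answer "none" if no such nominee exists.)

none

Head-to-head results (17 jurors):
Ekwueme vs Ferraro: Ekwueme, 9–8.
Ekwueme vs Diaz: Ekwueme, 13–4.
Ekwueme vs Kaur: Kaur, 9–8.
Ferraro–Diaz: Ferraro 13–4.
Ferraro vs Kaur: Ferraro wins 13–4.
Diaz vs Kaur: Kaur, 12–5.
No nominee is unbeaten: Ekwueme loses to Kaur; Ferraro loses to Ekwueme; Diaz loses to Ekwueme; Kaur loses to Ferraro. In particular Ekwueme > Ferraro > Kaur > Ekwueme is a majority cycle — no Condorcet winner exists.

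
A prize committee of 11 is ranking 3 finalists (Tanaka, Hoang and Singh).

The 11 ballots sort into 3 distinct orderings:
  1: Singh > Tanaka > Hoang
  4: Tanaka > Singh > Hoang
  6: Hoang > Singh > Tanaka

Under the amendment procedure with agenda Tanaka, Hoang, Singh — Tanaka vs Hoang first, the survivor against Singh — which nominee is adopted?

Round 1: Tanaka vs Hoang — 5–6, Hoang advances.
Round 2: Hoang vs Singh — 6–5, Hoang advances.
The agenda winner is Hoang.

Hoang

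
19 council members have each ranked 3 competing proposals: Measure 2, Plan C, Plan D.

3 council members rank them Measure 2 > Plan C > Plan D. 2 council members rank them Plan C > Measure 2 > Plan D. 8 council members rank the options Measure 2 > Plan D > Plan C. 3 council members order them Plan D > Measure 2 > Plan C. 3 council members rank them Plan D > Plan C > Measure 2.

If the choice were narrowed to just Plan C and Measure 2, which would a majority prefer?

Measure 2

Ballots ranking Plan C above Measure 2: 2 + 3 = 5.
Ballots ranking Measure 2 above Plan C: 19 − 5 = 14.
Measure 2 wins the head-to-head 14–5.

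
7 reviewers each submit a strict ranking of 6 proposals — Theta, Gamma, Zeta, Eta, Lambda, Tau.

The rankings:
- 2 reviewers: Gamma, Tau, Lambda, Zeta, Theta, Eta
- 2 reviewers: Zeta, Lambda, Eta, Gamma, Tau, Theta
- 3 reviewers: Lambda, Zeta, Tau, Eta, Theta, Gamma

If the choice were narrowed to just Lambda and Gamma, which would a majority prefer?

Lambda

Ballots ranking Lambda above Gamma: 2 + 3 = 5.
Ballots ranking Gamma above Lambda: 7 − 5 = 2.
Lambda wins the head-to-head 5–2.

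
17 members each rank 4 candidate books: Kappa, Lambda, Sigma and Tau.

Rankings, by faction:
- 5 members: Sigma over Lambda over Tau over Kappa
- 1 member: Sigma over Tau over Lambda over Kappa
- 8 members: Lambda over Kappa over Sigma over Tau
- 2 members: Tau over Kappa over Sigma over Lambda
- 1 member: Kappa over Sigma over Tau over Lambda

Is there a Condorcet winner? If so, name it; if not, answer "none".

Pairwise majorities:
Kappa vs Lambda: 3 to 14, Lambda.
Kappa vs Sigma: Kappa preferred on 8+2+1 = 11 ballots; Kappa wins 11–6.
Kappa vs Tau: Kappa preferred on 8+1 = 9 ballots; Kappa wins 9–8.
Lambda vs Sigma: 8 to 9, Sigma.
Lambda vs Tau: 5+8 = 13 for Lambda, 4 for Tau — Lambda by 13–4.
Sigma vs Tau: 15 to 2, Sigma.
Every book loses at least once (Kappa loses to Lambda; Lambda loses to Sigma; Sigma loses to Kappa; Tau loses to Kappa). The majority relation contains the cycle Kappa → Sigma → Lambda → Kappa, so there is no Condorcet winner.

none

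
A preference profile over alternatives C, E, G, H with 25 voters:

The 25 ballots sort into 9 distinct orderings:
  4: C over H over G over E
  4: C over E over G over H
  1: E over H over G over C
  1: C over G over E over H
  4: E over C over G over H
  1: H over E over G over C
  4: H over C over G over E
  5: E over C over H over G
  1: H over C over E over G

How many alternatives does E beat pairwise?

E against each rival (25 voters):
E vs C: E is ranked higher on 1+4+1+5 = 11 ballots, C on 14. C wins 14–11.
E vs G: E wins 16–9.
E vs H: E preferred on 4+1+1+4+5 = 15 ballots; E wins 15–10.
E beats G, H; loses to C — 2 pairwise wins.

2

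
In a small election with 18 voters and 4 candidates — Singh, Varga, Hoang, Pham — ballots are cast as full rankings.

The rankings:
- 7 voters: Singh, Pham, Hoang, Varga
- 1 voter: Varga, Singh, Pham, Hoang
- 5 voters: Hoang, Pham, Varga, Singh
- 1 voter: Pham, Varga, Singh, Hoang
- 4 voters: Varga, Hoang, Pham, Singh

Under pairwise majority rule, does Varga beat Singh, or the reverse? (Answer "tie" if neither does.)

Ballots ranking Varga above Singh: 1 + 5 + 1 + 4 = 11.
Ballots ranking Singh above Varga: 18 − 11 = 7.
Varga wins the head-to-head 11–7.

Varga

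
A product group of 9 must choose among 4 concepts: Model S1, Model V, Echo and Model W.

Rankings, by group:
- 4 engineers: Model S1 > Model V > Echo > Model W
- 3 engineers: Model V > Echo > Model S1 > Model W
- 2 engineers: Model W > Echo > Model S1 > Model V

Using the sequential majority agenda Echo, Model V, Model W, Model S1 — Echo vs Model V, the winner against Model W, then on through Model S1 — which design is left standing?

Model S1

Round 1: Echo vs Model V — 2–7, Model V advances.
Round 2: Model V vs Model W — 7–2, Model V advances.
Round 3: Model V vs Model S1 — 3–6, Model S1 advances.
Model S1 survives the agenda.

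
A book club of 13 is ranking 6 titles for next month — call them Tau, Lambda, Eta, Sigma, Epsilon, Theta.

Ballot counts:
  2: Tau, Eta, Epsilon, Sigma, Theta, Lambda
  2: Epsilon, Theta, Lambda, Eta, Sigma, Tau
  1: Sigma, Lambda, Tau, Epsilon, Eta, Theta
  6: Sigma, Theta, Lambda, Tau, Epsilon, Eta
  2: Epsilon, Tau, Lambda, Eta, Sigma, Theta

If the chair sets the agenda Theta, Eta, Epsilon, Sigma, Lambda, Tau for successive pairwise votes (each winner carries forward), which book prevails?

Round 1: Theta vs Eta — 8–5, Theta advances.
Round 2: Theta vs Epsilon — 6–7, Epsilon advances.
Round 3: Epsilon vs Sigma — 6–7, Sigma advances.
Round 4: Sigma vs Lambda — 9–4, Sigma advances.
Round 5: Sigma vs Tau — 9–4, Sigma advances.
The agenda winner is Sigma.

Sigma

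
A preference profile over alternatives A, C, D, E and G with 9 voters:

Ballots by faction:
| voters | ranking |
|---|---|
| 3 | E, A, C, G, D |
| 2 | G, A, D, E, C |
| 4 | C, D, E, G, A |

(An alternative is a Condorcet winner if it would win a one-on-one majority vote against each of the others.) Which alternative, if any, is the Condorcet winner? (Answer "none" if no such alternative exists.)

Pairwise majorities:
A vs C: 5 to 4, A.
A vs D: A preferred on 3+2 = 5 ballots; A wins 5–4.
A vs E: 2 for A, 7 for E — E by 7–2.
A vs G: 3 for A, 6 for G — G by 6–3.
C vs D: C preferred on 3+4 = 7 ballots; C wins 7–2.
C vs E: C is ranked higher on 4 ballots, E on 5. E wins 5–4.
C vs G: 3+4 = 7 for C, 2 for G — C by 7–2.
D vs E: D preferred on 2+4 = 6 ballots; D wins 6–3.
D vs G: 4 for D, 5 for G — G by 5–4.
E vs G: 7 to 2, E.
Every alternative loses at least once (A loses to E; C loses to A; D loses to A; E loses to D; G loses to C). The majority relation contains the cycle A > C > G > A, so there is no Condorcet winner.

none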